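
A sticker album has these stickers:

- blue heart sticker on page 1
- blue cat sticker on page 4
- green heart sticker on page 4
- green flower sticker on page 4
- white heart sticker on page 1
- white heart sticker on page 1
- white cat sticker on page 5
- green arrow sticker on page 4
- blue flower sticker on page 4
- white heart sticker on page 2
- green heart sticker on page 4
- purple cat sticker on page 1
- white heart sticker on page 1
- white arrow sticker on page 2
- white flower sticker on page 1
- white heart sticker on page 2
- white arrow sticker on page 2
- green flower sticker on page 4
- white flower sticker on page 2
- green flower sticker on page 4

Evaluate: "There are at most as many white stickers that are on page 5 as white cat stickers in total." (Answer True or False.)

|white stickers on page 5| = 1.
|white cat stickers| = 1.
The claim requires 1 ≤ 1, which holds.

True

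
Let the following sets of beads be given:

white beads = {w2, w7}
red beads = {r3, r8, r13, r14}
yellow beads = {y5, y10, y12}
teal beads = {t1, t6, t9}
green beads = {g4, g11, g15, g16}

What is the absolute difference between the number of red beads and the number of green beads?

0

red beads: 4. green beads: 4.
|4 − 4| = 4 − 4 = 0.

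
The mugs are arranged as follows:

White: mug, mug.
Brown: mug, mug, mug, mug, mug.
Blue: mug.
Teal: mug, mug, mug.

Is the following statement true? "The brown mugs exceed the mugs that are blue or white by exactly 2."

True

brown mugs: 5.
mugs that are blue or white: 3.
The claim requires 5 − 3 (= 2) to equal 2, which holds.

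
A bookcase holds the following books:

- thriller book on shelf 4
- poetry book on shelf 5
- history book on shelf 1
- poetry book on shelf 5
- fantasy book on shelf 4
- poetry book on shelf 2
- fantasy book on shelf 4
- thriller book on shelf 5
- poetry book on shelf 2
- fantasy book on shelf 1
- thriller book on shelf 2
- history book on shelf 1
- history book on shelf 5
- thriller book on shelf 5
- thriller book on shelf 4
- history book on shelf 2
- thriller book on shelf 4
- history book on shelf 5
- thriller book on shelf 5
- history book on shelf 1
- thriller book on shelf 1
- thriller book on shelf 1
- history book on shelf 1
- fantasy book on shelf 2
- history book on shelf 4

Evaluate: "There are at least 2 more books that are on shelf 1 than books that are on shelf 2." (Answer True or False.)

There are 7 books on shelf 1.
There are 5 books on shelf 2.
The claim requires 7 − 5 = 2 ≥ 2, which holds.

True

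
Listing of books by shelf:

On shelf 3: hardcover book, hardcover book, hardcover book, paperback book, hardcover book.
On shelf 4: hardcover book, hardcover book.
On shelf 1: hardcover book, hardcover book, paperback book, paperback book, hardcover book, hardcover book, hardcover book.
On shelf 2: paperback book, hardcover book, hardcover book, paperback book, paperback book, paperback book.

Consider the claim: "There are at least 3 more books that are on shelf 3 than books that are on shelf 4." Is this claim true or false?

True

There are 5 books on shelf 3.
There are 2 books on shelf 4.
The claim requires 5 − 2 = 3 ≥ 3, which holds.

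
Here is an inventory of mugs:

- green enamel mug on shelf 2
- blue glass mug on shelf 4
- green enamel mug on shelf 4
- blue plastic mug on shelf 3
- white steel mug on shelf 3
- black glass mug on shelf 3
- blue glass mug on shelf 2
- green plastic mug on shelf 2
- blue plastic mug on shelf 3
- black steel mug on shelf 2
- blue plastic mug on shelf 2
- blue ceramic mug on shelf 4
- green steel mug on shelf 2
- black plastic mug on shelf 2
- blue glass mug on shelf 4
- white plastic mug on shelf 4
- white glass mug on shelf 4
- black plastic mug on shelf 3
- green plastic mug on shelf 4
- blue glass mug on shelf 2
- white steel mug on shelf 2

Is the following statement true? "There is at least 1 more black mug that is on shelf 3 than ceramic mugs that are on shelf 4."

|black mugs on shelf 3| = 2.
|ceramic mugs on shelf 4| = 1.
The claim requires 2 − 1 = 1 ≥ 1, which holds.

True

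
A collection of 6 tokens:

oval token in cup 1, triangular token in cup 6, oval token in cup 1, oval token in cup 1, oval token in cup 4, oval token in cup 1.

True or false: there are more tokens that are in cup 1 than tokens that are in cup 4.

True

tokens in cup 1: 4.
tokens in cup 4: 1.
The claim requires 4 > 1, which holds.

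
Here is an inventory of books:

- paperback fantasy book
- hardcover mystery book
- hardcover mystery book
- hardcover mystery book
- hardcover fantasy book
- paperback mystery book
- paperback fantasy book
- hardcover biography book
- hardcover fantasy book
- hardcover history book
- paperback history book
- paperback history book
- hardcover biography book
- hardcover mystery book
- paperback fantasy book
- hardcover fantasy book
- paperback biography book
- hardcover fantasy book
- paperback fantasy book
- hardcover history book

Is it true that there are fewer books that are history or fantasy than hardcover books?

False

There are 12 books that are history or fantasy.
There are 12 hardcover books.
The claim requires 12 < 12, which does not hold.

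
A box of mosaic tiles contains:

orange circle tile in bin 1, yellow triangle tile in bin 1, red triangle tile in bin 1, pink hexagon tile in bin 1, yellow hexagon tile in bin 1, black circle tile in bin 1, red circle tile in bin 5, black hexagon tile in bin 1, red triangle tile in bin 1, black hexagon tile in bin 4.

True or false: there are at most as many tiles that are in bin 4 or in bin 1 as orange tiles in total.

tiles in bin 4 or in bin 1: 9.
orange tiles: 1.
The claim requires 9 ≤ 1, which does not hold.

False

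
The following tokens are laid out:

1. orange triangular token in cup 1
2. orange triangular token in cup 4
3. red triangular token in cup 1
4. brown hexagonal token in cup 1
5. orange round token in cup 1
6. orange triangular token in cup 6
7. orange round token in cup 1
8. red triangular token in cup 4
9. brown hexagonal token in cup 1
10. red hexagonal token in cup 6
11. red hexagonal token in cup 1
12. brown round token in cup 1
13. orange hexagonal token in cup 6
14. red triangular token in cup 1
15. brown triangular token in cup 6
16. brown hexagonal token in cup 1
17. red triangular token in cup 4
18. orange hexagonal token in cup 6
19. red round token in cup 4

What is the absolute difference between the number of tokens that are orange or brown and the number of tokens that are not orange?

tokens that are orange or brown: 12. tokens that are not orange: 12.
|12 − 12| = 12 − 12 = 0.

0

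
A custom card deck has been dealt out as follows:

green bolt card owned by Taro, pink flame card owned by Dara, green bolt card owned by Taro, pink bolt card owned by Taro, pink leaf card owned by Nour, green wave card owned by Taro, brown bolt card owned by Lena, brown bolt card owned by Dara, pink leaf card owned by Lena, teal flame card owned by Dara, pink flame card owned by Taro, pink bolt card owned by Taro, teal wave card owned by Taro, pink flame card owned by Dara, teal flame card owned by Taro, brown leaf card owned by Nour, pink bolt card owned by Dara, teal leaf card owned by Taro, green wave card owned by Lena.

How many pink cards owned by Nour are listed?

1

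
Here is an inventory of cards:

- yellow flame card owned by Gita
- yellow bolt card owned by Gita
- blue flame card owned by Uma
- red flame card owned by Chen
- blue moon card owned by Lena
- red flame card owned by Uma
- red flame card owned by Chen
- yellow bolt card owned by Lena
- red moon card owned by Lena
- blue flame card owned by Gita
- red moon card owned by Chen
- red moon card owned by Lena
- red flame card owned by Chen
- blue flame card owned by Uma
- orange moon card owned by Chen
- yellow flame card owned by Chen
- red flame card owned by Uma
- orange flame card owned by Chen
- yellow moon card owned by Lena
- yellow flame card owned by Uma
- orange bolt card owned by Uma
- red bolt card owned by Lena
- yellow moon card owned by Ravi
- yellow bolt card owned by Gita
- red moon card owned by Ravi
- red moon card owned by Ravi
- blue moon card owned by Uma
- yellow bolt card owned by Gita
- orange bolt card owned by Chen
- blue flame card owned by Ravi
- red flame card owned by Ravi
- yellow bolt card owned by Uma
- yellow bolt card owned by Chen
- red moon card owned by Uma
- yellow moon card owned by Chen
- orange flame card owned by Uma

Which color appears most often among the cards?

Counts by color: red 13, yellow 12, blue 6, orange 5.
The maximum is 13, held uniquely by red.

red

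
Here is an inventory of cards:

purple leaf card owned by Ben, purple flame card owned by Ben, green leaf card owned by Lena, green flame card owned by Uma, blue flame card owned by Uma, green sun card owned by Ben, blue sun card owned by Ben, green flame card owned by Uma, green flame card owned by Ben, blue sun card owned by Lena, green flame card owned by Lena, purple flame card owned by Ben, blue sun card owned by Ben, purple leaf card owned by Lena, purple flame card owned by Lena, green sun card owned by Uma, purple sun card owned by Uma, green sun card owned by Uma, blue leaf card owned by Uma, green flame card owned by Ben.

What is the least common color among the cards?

blue

Counts by color: green 9, purple 6, blue 5.
The minimum is 5, held uniquely by blue.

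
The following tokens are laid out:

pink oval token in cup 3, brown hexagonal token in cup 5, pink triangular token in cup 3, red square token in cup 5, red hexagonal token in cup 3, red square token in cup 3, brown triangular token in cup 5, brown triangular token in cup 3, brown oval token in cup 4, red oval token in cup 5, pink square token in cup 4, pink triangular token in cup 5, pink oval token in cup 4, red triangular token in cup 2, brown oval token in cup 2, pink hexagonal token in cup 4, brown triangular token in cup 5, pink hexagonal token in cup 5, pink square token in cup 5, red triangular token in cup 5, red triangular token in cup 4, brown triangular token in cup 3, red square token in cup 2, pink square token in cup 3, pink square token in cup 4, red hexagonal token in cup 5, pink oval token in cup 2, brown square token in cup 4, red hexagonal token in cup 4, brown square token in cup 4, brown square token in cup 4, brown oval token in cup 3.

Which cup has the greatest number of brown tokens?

Counts by cup (restricted to brown tokens): cup 4→4, cup 3→3, cup 5→3, cup 2→1.
The maximum is 4, held uniquely by cup 4.

cup 4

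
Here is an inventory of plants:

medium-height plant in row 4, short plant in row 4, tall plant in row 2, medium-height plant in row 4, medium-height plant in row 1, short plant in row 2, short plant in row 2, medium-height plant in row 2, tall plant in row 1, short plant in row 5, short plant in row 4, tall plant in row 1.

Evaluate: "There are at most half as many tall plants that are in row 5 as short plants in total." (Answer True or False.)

|tall plants in row 5| = 0.
|short plants| = 5.
The claim requires 2 × 0 = 0 ≤ 5, which holds.

True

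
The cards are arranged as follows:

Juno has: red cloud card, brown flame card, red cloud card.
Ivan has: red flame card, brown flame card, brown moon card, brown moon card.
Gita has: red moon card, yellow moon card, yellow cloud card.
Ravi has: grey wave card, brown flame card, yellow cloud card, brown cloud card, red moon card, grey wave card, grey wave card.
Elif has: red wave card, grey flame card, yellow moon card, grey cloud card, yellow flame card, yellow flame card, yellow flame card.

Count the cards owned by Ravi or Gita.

10

Gita: 3; Ravi: 7; together 3 + 7 = 10.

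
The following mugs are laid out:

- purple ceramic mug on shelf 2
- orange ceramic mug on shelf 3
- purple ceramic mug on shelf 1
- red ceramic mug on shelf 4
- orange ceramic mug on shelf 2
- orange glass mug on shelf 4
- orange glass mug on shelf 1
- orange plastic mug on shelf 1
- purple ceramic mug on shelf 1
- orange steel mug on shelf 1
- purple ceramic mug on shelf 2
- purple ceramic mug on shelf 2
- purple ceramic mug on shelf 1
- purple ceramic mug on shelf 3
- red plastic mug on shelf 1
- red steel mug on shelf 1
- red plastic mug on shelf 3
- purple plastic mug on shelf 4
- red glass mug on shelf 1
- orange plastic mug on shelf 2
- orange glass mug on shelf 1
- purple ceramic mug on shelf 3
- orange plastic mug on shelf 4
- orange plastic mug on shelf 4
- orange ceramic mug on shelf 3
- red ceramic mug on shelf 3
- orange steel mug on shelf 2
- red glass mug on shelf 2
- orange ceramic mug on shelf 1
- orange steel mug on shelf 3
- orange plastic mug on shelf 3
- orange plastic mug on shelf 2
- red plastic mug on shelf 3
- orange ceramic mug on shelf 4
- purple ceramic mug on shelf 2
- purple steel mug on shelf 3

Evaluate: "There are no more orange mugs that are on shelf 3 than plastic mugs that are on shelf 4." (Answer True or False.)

|orange mugs on shelf 3| = 4.
|plastic mugs on shelf 4| = 3.
The claim requires 4 ≤ 3, which does not hold.

False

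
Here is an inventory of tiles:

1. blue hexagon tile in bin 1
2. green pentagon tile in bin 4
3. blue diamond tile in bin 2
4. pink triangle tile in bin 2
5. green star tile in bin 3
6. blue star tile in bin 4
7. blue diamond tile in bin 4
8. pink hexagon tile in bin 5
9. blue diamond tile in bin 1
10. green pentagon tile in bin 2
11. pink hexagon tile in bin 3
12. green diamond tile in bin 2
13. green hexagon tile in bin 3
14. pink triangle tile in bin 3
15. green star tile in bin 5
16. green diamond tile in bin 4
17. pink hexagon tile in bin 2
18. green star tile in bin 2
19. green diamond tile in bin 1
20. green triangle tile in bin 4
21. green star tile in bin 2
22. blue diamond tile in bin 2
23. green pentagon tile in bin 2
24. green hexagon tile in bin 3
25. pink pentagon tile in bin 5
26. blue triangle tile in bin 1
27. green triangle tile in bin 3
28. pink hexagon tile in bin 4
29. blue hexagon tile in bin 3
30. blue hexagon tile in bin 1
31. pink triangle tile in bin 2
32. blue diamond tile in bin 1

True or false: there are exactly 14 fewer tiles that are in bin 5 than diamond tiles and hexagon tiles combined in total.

tiles in bin 5: 3.
diamond tiles: 8; hexagon tiles: 9; combined: 8 + 9 = 17.
The claim requires 17 − 3 (= 14) to equal 14, which holds.

True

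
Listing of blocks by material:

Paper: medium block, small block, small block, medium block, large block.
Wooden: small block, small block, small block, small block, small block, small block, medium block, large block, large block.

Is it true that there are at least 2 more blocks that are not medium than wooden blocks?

|blocks that are not medium| = 11.
|wooden blocks| = 9.
The claim requires 11 − 9 = 2 ≥ 2, which holds.

True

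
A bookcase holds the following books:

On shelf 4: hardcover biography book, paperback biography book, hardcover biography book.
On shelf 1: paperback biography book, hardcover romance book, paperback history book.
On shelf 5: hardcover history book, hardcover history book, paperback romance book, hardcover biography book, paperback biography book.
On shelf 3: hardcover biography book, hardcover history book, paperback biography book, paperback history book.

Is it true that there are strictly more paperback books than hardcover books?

False

paperback books: 7.
hardcover books: 8.
The claim requires 7 > 8, which does not hold.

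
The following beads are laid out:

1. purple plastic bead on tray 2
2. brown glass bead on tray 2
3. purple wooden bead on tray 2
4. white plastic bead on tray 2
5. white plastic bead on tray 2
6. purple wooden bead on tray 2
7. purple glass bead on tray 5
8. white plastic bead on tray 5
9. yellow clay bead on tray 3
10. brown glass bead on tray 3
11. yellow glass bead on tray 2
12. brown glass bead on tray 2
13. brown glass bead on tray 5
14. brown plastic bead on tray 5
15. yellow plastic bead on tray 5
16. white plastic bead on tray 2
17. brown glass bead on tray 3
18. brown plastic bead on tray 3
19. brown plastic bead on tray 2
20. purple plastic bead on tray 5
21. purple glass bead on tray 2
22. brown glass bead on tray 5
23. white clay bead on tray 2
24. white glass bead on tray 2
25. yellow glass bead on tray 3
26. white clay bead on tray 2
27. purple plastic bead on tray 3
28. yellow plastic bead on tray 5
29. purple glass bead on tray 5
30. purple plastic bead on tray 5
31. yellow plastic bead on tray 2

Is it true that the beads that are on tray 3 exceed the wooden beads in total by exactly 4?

True

There are 6 beads on tray 3.
There are 2 wooden beads.
The claim requires 6 − 2 (= 4) to equal 4, which holds.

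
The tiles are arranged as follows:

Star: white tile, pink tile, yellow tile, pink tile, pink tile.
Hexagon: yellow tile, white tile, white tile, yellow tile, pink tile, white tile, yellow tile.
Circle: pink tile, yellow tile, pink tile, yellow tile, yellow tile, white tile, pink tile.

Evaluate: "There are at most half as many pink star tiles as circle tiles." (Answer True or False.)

True

|pink star tiles| = 3.
|circle tiles| = 7.
The claim requires 2 × 3 = 6 ≤ 7, which holds.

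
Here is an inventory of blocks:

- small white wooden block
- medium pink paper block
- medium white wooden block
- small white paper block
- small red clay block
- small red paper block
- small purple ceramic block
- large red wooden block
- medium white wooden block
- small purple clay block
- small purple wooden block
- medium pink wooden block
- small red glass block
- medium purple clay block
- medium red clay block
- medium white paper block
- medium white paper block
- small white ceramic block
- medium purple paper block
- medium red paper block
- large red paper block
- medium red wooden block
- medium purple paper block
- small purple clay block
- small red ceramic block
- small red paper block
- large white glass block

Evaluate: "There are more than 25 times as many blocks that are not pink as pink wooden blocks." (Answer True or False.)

False

There are 25 blocks that are not pink.
There is 1 pink wooden block.
The claim requires 25 > 25 × 1 = 25, which does not hold.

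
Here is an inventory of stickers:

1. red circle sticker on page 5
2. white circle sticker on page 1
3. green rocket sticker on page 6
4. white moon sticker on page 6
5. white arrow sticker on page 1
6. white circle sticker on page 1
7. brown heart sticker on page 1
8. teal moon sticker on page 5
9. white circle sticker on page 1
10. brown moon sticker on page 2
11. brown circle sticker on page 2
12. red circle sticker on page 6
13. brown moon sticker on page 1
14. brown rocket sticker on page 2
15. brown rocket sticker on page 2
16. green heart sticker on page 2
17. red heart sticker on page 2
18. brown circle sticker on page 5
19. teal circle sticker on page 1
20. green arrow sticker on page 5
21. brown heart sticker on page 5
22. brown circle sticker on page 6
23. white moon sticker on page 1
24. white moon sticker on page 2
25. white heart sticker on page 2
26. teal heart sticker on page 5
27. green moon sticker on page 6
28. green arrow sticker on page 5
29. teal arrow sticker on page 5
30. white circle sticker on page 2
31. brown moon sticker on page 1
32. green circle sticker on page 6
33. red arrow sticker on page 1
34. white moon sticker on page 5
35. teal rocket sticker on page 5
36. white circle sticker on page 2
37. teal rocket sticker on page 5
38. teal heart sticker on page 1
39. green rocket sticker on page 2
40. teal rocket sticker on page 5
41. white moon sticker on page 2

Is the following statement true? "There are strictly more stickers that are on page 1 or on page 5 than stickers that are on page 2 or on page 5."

False

|stickers on page 1 or on page 5| = 23.
|stickers on page 2 or on page 5| = 24.
The claim requires 23 > 24, which does not hold.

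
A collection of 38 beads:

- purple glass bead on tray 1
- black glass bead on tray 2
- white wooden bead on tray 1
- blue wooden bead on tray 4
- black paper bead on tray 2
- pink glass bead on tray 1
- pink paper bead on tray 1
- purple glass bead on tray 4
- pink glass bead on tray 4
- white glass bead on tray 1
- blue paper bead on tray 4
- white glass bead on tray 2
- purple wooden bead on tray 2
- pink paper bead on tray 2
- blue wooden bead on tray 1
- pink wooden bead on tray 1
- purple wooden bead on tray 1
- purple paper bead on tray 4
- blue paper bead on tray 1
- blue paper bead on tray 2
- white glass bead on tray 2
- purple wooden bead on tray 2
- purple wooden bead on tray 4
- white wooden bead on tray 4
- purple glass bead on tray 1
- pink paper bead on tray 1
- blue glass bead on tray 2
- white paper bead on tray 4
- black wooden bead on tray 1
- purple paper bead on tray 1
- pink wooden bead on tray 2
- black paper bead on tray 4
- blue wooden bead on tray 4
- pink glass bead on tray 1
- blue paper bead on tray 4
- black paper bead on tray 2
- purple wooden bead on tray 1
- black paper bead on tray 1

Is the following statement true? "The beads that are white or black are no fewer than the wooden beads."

False

|beads that are white or black| = 12.
|wooden beads| = 13.
The claim requires 12 ≥ 13, which does not hold.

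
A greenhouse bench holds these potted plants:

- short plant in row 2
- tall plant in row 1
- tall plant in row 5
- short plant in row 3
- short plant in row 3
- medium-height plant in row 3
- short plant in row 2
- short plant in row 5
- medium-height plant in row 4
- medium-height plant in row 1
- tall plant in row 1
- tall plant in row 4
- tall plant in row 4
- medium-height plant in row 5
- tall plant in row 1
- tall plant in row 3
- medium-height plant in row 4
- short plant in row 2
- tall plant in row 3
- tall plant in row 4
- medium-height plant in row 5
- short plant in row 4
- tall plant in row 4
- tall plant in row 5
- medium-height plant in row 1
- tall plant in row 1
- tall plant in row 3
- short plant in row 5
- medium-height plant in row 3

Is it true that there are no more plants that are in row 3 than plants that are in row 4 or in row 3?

plants in row 3: 7.
plants in row 4 or in row 3: 14.
The claim requires 7 ≤ 14, which holds.

True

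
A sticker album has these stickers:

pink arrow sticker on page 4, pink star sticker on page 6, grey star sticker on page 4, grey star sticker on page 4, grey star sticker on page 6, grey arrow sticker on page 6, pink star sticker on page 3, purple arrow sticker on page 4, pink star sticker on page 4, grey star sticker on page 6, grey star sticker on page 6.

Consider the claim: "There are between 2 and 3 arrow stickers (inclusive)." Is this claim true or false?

True

arrow stickers: 3.
The claim requires 2 ≤ 3 ≤ 3, which holds.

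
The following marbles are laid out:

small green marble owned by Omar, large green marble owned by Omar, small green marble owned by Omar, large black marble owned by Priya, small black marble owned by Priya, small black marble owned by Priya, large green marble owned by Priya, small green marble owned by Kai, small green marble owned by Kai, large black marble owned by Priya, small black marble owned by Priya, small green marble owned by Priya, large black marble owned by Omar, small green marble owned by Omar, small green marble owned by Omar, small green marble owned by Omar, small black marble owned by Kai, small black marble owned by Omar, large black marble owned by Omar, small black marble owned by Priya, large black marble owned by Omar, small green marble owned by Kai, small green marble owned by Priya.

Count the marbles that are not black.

12

Total marbles: 23; with the excluded value: 11; remaining 23 − 11 = 12.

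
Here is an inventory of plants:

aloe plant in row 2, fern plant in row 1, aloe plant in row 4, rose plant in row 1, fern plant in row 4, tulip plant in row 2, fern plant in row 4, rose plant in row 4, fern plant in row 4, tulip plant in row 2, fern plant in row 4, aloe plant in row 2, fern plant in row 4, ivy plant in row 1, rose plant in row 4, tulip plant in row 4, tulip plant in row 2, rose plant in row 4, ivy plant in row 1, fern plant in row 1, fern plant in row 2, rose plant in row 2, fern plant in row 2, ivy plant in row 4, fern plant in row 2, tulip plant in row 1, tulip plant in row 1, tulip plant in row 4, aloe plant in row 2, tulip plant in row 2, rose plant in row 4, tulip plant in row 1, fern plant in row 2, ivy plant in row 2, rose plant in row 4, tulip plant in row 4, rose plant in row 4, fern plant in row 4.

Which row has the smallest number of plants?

row 1

Counts by row: row 4→17, row 2→13, row 1→8.
The minimum is 8, held uniquely by row 1.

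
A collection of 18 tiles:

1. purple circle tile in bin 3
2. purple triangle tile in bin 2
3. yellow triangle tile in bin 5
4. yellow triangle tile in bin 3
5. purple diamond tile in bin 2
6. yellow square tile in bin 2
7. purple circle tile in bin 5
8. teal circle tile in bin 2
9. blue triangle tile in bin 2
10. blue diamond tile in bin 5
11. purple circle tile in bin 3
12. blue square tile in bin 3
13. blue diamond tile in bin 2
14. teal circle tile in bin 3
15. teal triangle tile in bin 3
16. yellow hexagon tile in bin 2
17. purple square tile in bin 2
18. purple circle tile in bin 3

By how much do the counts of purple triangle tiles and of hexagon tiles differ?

0

purple triangle tiles: 1. hexagon tiles: 1.
|1 − 1| = 1 − 1 = 0.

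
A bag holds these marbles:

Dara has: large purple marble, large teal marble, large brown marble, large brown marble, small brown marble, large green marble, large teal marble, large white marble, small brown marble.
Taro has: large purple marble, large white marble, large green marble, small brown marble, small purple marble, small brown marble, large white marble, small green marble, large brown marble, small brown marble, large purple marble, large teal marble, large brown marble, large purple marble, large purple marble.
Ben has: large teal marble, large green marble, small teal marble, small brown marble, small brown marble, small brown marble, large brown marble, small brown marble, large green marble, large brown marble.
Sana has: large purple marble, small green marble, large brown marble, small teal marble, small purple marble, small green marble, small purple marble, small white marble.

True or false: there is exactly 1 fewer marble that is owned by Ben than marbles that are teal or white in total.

Count of marbles owned by Ben: 10.
There are 10 marbles that are teal or white.
The claim requires 10 − 10 (= 0) to equal 1, which does not hold.

False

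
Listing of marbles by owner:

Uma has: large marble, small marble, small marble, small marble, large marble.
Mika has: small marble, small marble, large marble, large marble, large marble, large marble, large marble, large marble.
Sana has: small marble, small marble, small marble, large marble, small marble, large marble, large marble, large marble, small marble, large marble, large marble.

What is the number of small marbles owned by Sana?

5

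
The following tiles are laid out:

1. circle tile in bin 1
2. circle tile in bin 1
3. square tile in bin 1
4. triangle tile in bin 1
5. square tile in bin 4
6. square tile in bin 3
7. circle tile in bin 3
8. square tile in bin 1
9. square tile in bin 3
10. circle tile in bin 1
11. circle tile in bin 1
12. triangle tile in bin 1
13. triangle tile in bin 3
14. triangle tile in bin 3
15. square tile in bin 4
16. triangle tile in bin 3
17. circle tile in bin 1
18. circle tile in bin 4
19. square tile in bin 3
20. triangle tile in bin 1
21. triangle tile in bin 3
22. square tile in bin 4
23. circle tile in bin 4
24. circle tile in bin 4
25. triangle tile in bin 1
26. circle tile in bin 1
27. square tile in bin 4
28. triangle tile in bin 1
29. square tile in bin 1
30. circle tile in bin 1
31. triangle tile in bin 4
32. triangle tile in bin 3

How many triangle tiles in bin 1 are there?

5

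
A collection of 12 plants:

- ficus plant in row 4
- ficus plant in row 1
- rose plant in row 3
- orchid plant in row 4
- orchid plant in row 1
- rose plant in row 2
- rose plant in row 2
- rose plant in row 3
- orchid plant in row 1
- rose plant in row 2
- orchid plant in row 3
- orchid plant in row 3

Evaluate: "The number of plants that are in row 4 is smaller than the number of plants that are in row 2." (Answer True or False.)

There are 2 plants in row 4.
There are 3 plants in row 2.
The claim requires 2 < 3, which holds.

True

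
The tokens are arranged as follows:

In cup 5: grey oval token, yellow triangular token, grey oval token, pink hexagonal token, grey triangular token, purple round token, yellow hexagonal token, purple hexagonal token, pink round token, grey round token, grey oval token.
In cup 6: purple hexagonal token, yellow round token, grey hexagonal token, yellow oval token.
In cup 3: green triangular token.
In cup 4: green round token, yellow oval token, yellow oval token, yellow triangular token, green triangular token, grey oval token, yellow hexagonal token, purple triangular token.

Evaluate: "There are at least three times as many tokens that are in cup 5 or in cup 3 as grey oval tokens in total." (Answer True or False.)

True

|tokens in cup 5 or in cup 3| = 12.
|grey oval tokens| = 4.
The claim requires 12 ≥ 3 × 4 = 12, which holds.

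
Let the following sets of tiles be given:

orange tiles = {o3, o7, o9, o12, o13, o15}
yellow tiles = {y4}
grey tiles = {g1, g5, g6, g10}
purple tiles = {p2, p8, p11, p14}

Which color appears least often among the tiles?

yellow

Counts by color: orange 6, grey 4, purple 4, yellow 1.
The minimum is 1, held uniquely by yellow.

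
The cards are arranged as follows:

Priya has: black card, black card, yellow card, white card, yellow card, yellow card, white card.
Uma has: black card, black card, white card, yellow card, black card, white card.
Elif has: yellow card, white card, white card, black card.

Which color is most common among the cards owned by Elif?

Counts by color (restricted to cards owned by Elif): white 2, yellow 1, black 1.
The maximum is 2, held uniquely by white.

white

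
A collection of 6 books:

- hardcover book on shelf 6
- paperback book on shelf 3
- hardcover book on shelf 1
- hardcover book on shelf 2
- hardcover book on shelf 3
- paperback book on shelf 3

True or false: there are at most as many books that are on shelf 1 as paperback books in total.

There is 1 book on shelf 1.
There are 2 paperback books.
The claim requires 1 ≤ 2, which holds.

True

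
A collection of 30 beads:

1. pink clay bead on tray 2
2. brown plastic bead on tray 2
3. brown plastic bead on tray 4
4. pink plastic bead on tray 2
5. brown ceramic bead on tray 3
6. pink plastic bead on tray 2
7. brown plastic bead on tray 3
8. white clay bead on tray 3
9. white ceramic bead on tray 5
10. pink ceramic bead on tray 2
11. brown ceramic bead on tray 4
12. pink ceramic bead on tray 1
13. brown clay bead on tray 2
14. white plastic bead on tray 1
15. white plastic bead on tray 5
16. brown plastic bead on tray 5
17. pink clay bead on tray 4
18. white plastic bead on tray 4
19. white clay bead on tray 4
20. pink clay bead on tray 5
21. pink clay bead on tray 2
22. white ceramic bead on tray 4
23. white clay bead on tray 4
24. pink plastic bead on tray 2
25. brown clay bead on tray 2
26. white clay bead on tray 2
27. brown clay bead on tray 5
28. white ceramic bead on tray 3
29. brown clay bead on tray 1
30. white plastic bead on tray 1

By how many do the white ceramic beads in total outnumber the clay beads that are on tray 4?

white ceramic beads: 3.
clay beads on tray 4: 3.
3 − 3 = 0.

0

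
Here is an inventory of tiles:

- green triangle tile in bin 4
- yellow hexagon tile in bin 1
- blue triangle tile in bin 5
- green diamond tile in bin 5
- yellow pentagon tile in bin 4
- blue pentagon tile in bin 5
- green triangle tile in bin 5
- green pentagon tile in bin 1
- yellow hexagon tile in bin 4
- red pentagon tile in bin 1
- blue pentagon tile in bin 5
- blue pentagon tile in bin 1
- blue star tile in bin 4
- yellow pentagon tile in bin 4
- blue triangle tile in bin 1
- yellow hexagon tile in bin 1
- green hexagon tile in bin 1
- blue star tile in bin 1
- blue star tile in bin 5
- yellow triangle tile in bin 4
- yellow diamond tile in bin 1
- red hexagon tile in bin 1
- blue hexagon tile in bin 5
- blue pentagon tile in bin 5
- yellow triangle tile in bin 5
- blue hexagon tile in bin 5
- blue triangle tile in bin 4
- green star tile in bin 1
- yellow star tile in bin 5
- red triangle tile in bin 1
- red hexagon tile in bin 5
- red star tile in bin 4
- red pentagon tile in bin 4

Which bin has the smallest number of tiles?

bin 4

Counts by bin: bin 5→12, bin 1→12, bin 4→9.
The minimum is 9, held uniquely by bin 4.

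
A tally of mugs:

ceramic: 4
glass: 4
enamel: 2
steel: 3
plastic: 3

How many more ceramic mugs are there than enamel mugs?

2

ceramic mugs: 4.
enamel mugs: 2.
4 − 2 = 2.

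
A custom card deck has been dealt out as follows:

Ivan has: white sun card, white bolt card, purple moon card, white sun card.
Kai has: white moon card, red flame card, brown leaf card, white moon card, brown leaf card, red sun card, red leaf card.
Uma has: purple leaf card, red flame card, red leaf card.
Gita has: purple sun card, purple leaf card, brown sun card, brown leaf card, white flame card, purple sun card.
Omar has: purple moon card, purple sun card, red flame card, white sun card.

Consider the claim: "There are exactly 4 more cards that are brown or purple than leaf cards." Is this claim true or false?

cards that are brown or purple: 11.
leaf cards: 7.
The claim requires 11 − 7 (= 4) to equal 4, which holds.

True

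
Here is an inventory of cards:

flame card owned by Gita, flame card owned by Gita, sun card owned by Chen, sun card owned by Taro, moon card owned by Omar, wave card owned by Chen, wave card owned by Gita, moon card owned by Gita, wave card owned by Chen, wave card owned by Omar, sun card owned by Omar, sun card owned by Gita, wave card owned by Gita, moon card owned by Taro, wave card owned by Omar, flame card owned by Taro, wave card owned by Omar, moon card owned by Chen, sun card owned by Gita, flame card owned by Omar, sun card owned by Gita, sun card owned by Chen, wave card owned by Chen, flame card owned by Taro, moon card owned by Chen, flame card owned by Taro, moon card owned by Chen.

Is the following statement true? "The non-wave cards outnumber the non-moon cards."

non-wave cards: 19.
non-moon cards: 21.
The claim requires 19 > 21, which does not hold.

False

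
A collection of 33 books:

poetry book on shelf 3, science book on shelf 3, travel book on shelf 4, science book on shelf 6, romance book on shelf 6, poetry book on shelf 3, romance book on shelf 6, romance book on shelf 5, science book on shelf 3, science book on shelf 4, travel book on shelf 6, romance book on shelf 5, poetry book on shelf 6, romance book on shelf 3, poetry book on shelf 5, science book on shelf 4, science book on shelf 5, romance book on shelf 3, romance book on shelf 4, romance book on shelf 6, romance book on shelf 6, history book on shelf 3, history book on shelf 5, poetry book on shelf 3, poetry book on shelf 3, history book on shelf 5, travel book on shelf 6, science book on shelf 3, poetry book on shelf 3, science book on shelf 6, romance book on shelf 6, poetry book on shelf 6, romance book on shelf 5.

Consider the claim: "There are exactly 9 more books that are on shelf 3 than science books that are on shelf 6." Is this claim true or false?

books on shelf 3: 11.
science books on shelf 6: 2.
The claim requires 11 − 2 (= 9) to equal 9, which holds.

True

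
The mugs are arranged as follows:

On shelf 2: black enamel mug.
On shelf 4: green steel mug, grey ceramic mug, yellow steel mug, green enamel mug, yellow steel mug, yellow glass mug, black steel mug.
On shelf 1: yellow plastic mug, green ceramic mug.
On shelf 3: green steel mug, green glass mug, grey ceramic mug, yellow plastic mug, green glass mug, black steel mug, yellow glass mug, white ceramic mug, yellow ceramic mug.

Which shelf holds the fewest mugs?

Counts by shelf: shelf 3→9, shelf 4→7, shelf 1→2, shelf 2→1.
The minimum is 1, held uniquely by shelf 2.

shelf 2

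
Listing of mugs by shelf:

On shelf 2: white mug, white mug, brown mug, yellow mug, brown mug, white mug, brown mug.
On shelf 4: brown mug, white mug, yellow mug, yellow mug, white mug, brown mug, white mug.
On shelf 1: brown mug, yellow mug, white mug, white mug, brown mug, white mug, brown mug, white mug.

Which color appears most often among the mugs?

Counts by color: white 10, brown 8, yellow 4.
The maximum is 10, held uniquely by white.

white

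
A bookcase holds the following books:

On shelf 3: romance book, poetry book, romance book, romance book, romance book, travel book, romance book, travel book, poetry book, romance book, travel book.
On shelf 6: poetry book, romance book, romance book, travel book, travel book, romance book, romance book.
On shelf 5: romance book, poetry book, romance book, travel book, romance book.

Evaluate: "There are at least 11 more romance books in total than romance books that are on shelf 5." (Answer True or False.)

|romance books| = 13.
|romance books on shelf 5| = 3.
The claim requires 13 − 3 = 10 ≥ 11, which does not hold.

False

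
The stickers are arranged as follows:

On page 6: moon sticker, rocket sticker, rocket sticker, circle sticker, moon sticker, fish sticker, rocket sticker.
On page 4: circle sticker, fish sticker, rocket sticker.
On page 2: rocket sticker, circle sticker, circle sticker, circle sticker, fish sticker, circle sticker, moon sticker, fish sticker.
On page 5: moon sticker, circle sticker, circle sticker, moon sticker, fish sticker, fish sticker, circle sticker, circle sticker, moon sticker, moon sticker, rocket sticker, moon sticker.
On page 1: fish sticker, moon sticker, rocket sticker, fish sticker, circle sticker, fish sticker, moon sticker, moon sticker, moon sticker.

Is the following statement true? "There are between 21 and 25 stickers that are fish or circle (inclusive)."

False

|stickers that are fish or circle| = 20.
The claim requires 21 ≤ 20 ≤ 25, which does not hold.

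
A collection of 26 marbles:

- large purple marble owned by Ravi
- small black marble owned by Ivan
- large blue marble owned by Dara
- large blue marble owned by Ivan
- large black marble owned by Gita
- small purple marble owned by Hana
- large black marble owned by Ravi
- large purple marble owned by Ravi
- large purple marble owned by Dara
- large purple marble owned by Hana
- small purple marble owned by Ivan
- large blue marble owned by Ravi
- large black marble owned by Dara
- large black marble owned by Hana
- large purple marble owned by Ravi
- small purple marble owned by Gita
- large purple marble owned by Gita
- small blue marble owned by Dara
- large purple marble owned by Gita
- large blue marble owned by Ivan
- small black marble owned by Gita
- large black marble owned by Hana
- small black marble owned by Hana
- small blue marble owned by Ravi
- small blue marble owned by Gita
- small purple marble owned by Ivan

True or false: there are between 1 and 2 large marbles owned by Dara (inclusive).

large marbles owned by Dara: 3.
The claim requires 1 ≤ 3 ≤ 2, which does not hold.

False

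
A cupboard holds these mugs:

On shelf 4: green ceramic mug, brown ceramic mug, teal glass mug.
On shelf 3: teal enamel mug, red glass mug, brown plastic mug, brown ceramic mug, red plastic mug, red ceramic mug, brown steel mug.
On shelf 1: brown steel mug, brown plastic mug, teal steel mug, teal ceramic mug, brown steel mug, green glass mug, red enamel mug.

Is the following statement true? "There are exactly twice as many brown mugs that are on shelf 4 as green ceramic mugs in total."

False

|brown mugs on shelf 4| = 1.
|green ceramic mugs| = 1.
The claim requires 1 = 2 × 1 = 2, which does not hold.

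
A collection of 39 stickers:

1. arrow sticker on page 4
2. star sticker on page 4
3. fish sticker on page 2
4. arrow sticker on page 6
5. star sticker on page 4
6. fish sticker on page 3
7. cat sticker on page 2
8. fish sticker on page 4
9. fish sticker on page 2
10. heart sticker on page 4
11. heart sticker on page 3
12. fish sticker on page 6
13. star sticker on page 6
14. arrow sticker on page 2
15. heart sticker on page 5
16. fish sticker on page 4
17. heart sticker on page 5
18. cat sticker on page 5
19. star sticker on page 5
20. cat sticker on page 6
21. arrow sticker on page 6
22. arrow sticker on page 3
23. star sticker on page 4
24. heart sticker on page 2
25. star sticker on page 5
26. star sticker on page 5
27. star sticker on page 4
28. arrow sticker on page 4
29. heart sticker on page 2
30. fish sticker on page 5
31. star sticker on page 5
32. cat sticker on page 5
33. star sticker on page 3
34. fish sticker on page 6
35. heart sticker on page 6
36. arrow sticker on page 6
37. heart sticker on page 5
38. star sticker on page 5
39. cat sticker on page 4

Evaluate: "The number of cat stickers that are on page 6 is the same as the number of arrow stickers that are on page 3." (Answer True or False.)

cat stickers on page 6: 1.
arrow stickers on page 3: 1.
The claim requires 1 = 1, which holds.

True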